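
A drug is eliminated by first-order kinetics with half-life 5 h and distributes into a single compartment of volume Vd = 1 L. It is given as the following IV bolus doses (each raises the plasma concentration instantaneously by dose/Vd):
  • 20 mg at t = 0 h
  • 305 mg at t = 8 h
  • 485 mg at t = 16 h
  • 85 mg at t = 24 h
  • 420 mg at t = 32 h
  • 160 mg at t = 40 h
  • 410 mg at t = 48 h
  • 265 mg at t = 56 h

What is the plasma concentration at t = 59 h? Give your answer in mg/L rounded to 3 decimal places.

287.679 mg/L

k = ln 2 / 5 = 0.13863 per h
Dose 1 (20 mg at t=0 h): 20·exp(−0.13863·59) = 0.006 mg/L
Dose 2 (305 mg at t=8 h): 305·exp(−0.13863·51) = 0.259 mg/L
Dose 3 (485 mg at t=16 h): 485·exp(−0.13863·43) = 1.250 mg/L
Dose 4 (85 mg at t=24 h): 85·exp(−0.13863·35) = 0.664 mg/L
Dose 5 (420 mg at t=32 h): 420·exp(−0.13863·27) = 9.947 mg/L
Dose 6 (160 mg at t=40 h): 160·exp(−0.13863·19) = 11.487 mg/L
Dose 7 (410 mg at t=48 h): 410·exp(−0.13863·11) = 89.231 mg/L
Dose 8 (265 mg at t=56 h): 265·exp(−0.13863·3) = 174.835 mg/L
C(59) = 0.006 + 0.259 + 1.250 + 0.664 + 9.947 + 11.487 + 89.231 + 174.835 = 287.679 mg/L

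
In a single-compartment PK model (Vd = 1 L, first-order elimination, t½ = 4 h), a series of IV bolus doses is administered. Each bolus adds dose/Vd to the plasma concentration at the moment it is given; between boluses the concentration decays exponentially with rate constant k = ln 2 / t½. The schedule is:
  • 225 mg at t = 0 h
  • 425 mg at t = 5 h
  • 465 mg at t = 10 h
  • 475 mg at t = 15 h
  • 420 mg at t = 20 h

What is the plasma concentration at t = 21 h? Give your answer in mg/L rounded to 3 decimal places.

k = ln 2 / 4 = 0.17329 per h
Dose 1 (225 mg at t=0 h): 225·exp(−0.17329·21) = 5.913 mg/L
Dose 2 (425 mg at t=5 h): 425·exp(−0.17329·16) = 26.562 mg/L
Dose 3 (465 mg at t=10 h): 465·exp(−0.17329·11) = 69.123 mg/L
Dose 4 (475 mg at t=15 h): 475·exp(−0.17329·6) = 167.938 mg/L
Dose 5 (420 mg at t=20 h): 420·exp(−0.17329·1) = 353.176 mg/L
C(21) = 5.913 + 26.562 + 69.123 + 167.938 + 353.176 = 622.712 mg/L

622.712 mg/L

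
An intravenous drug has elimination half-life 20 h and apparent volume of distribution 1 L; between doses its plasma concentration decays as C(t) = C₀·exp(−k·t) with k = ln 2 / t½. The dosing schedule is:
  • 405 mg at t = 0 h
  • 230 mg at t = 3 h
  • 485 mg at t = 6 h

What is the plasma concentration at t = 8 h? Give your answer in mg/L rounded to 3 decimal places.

k = ln 2 / 20 = 0.03466 per h
Dose 1 (405 mg at t=0 h): 405·exp(−0.03466·8) = 306.933 mg/L
Dose 2 (230 mg at t=3 h): 230·exp(−0.03466·5) = 193.406 mg/L
Dose 3 (485 mg at t=6 h): 485·exp(−0.03466·2) = 452.521 mg/L
C(8) = 306.933 + 193.406 + 452.521 = 952.860 mg/L

952.860 mg/L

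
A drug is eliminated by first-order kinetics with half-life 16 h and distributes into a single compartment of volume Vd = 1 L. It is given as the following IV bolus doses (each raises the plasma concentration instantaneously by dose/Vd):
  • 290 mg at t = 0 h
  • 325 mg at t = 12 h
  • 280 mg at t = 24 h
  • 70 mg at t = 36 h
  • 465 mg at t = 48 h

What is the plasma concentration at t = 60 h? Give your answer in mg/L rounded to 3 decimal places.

k = ln 2 / 16 = 0.04332 per h
Dose 1 (290 mg at t=0 h): 290·exp(−0.04332·60) = 21.554 mg/L
Dose 2 (325 mg at t=12 h): 325·exp(−0.04332·48) = 40.625 mg/L
Dose 3 (280 mg at t=24 h): 280·exp(−0.04332·36) = 58.863 mg/L
Dose 4 (70 mg at t=36 h): 70·exp(−0.04332·24) = 24.749 mg/L
Dose 5 (465 mg at t=48 h): 465·exp(−0.04332·12) = 276.491 mg/L
C(60) = 21.554 + 40.625 + 58.863 + 24.749 + 276.491 = 422.282 mg/L

422.282 mg/L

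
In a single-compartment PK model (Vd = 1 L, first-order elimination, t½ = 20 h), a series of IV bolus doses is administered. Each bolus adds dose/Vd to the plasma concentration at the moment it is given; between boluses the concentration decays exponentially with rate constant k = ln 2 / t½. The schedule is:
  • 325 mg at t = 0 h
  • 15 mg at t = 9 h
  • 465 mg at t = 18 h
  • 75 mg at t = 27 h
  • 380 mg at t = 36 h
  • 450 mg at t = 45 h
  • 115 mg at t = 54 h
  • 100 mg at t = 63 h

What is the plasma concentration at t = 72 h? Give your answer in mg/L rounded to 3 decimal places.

k = ln 2 / 20 = 0.03466 per h
Dose 1 (325 mg at t=0 h): 325·exp(−0.03466·72) = 26.803 mg/L
Dose 2 (15 mg at t=9 h): 15·exp(−0.03466·63) = 1.690 mg/L
Dose 3 (465 mg at t=18 h): 465·exp(−0.03466·54) = 71.560 mg/L
Dose 4 (75 mg at t=27 h): 75·exp(−0.03466·45) = 15.767 mg/L
Dose 5 (380 mg at t=36 h): 380·exp(−0.03466·36) = 109.126 mg/L
Dose 6 (450 mg at t=45 h): 450·exp(−0.03466·27) = 176.531 mg/L
Dose 7 (115 mg at t=54 h): 115·exp(−0.03466·18) = 61.627 mg/L
Dose 8 (100 mg at t=63 h): 100·exp(−0.03466·9) = 73.204 mg/L
C(72) = 26.803 + 1.690 + 71.560 + 15.767 + 109.126 + 176.531 + 61.627 + 73.204 = 536.308 mg/L

536.308 mg/L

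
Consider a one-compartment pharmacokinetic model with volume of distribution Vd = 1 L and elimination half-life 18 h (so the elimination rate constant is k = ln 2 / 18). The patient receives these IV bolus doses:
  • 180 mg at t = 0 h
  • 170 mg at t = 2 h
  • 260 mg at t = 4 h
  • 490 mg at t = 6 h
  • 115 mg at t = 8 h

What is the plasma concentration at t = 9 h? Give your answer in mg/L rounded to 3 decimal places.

1018.771 mg/L

k = ln 2 / 18 = 0.03851 per h
Dose 1 (180 mg at t=0 h): 180·exp(−0.03851·9) = 127.279 mg/L
Dose 2 (170 mg at t=2 h): 170·exp(−0.03851·7) = 129.832 mg/L
Dose 3 (260 mg at t=4 h): 260·exp(−0.03851·5) = 214.464 mg/L
Dose 4 (490 mg at t=6 h): 490·exp(−0.03851·3) = 436.540 mg/L
Dose 5 (115 mg at t=8 h): 115·exp(−0.03851·1) = 110.656 mg/L
C(9) = 127.279 + 129.832 + 214.464 + 436.540 + 110.656 = 1018.771 mg/L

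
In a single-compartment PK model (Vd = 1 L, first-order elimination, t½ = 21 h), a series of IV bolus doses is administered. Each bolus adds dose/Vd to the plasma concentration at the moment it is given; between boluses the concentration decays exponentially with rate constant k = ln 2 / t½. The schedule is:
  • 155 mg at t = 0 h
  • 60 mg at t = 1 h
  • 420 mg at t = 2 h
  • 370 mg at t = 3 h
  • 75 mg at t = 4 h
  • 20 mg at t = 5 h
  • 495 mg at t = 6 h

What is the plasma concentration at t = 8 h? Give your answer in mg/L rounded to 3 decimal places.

1372.118 mg/L

k = ln 2 / 21 = 0.03301 per h
Dose 1 (155 mg at t=0 h): 155·exp(−0.03301·8) = 119.029 mg/L
Dose 2 (60 mg at t=1 h): 60·exp(−0.03301·7) = 47.622 mg/L
Dose 3 (420 mg at t=2 h): 420·exp(−0.03301·6) = 344.541 mg/L
Dose 4 (370 mg at t=3 h): 370·exp(−0.03301·5) = 313.710 mg/L
Dose 5 (75 mg at t=4 h): 75·exp(−0.03301·4) = 65.724 mg/L
Dose 6 (20 mg at t=5 h): 20·exp(−0.03301·3) = 18.114 mg/L
Dose 7 (495 mg at t=6 h): 495·exp(−0.03301·2) = 463.378 mg/L
C(8) = 119.029 + 47.622 + 344.541 + 313.710 + 65.724 + 18.114 + 463.378 = 1372.118 mg/L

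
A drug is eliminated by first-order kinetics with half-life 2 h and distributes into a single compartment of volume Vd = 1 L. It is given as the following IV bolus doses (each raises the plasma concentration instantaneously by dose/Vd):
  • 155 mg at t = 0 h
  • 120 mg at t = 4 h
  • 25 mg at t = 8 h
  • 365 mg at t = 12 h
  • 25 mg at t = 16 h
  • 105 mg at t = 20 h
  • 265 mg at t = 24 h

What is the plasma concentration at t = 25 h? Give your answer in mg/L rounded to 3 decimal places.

k = ln 2 / 2 = 0.34657 per h
Dose 1 (155 mg at t=0 h): 155·exp(−0.34657·25) = 0.027 mg/L
Dose 2 (120 mg at t=4 h): 120·exp(−0.34657·21) = 0.083 mg/L
Dose 3 (25 mg at t=8 h): 25·exp(−0.34657·17) = 0.069 mg/L
Dose 4 (365 mg at t=12 h): 365·exp(−0.34657·13) = 4.033 mg/L
Dose 5 (25 mg at t=16 h): 25·exp(−0.34657·9) = 1.105 mg/L
Dose 6 (105 mg at t=20 h): 105·exp(−0.34657·5) = 18.562 mg/L
Dose 7 (265 mg at t=24 h): 265·exp(−0.34657·1) = 187.383 mg/L
C(25) = 0.027 + 0.083 + 0.069 + 4.033 + 1.105 + 18.562 + 187.383 = 211.261 mg/L

211.261 mg/L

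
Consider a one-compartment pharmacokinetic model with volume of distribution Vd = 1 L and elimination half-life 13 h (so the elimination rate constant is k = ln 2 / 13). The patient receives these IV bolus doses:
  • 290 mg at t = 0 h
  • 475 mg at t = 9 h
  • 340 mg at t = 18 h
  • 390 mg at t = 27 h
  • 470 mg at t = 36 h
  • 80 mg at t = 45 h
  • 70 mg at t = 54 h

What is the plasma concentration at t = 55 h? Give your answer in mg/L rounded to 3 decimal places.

475.210 mg/L

k = ln 2 / 13 = 0.05332 per h
Dose 1 (290 mg at t=0 h): 290·exp(−0.05332·55) = 15.446 mg/L
Dose 2 (475 mg at t=9 h): 475·exp(−0.05332·46) = 40.880 mg/L
Dose 3 (340 mg at t=18 h): 340·exp(−0.05332·37) = 47.283 mg/L
Dose 4 (390 mg at t=27 h): 390·exp(−0.05332·28) = 87.638 mg/L
Dose 5 (470 mg at t=36 h): 470·exp(−0.05332·19) = 170.660 mg/L
Dose 6 (80 mg at t=45 h): 80·exp(−0.05332·10) = 46.938 mg/L
Dose 7 (70 mg at t=54 h): 70·exp(−0.05332·1) = 66.365 mg/L
C(55) = 15.446 + 40.880 + 47.283 + 87.638 + 170.660 + 46.938 + 66.365 = 475.210 mg/L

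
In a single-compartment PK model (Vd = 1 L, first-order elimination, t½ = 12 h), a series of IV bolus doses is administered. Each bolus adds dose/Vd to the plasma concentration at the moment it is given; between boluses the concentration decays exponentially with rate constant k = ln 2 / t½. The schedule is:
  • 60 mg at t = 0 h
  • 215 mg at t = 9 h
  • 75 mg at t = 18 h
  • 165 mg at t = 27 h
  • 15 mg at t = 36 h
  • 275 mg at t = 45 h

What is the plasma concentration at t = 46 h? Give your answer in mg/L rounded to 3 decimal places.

367.504 mg/L

k = ln 2 / 12 = 0.05776 per h
Dose 1 (60 mg at t=0 h): 60·exp(−0.05776·46) = 4.209 mg/L
Dose 2 (215 mg at t=9 h): 215·exp(−0.05776·37) = 25.367 mg/L
Dose 3 (75 mg at t=18 h): 75·exp(−0.05776·28) = 14.882 mg/L
Dose 4 (165 mg at t=27 h): 165·exp(−0.05776·19) = 55.062 mg/L
Dose 5 (15 mg at t=36 h): 15·exp(−0.05776·10) = 8.418 mg/L
Dose 6 (275 mg at t=45 h): 275·exp(−0.05776·1) = 259.565 mg/L
C(46) = 4.209 + 25.367 + 14.882 + 55.062 + 8.418 + 259.565 = 367.504 mg/L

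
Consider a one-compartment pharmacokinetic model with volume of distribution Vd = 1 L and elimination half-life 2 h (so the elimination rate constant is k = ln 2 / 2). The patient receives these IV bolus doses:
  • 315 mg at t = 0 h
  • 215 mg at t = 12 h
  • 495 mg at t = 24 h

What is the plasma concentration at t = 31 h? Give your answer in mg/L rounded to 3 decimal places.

44.056 mg/L

k = ln 2 / 2 = 0.34657 per h
Dose 1 (315 mg at t=0 h): 315·exp(−0.34657·31) = 0.007 mg/L
Dose 2 (215 mg at t=12 h): 215·exp(−0.34657·19) = 0.297 mg/L
Dose 3 (495 mg at t=24 h): 495·exp(−0.34657·7) = 43.752 mg/L
C(31) = 0.007 + 0.297 + 43.752 = 44.056 mg/L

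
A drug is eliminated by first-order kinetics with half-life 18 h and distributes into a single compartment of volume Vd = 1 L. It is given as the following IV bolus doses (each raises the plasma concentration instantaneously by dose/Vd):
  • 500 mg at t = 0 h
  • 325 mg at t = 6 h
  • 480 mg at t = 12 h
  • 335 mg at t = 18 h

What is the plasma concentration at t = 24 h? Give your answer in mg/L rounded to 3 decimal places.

k = ln 2 / 18 = 0.03851 per h
Dose 1 (500 mg at t=0 h): 500·exp(−0.03851·24) = 198.425 mg/L
Dose 2 (325 mg at t=6 h): 325·exp(−0.03851·18) = 162.500 mg/L
Dose 3 (480 mg at t=12 h): 480·exp(−0.03851·12) = 302.381 mg/L
Dose 4 (335 mg at t=18 h): 335·exp(−0.03851·6) = 265.890 mg/L
C(24) = 198.425 + 162.500 + 302.381 + 265.890 = 929.196 mg/L

929.196 mg/L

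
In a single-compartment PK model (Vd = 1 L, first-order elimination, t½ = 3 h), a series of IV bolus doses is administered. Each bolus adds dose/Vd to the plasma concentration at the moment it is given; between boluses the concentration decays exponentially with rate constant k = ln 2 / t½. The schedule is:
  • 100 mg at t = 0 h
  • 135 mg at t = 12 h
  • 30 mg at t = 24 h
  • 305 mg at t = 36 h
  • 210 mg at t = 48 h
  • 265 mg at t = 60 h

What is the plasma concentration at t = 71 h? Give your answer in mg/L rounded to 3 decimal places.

k = ln 2 / 3 = 0.23105 per h
Dose 1 (100 mg at t=0 h): 100·exp(−0.23105·71) = 0.000 mg/L
Dose 2 (135 mg at t=12 h): 135·exp(−0.23105·59) = 0.000 mg/L
Dose 3 (30 mg at t=24 h): 30·exp(−0.23105·47) = 0.001 mg/L
Dose 4 (305 mg at t=36 h): 305·exp(−0.23105·35) = 0.094 mg/L
Dose 5 (210 mg at t=48 h): 210·exp(−0.23105·23) = 1.034 mg/L
Dose 6 (265 mg at t=60 h): 265·exp(−0.23105·11) = 20.867 mg/L
C(71) = 0.000 + 0.000 + 0.001 + 0.094 + 1.034 + 20.867 = 21.996 mg/L

21.996 mg/L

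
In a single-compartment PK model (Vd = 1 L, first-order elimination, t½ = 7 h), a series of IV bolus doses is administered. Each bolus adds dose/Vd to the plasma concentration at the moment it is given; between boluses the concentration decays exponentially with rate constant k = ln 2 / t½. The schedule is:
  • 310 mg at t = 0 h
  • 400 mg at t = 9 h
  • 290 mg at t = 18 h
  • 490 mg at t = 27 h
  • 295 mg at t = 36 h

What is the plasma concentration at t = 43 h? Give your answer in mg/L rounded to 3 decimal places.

290.574 mg/L

k = ln 2 / 7 = 0.09902 per h
Dose 1 (310 mg at t=0 h): 310·exp(−0.09902·43) = 4.387 mg/L
Dose 2 (400 mg at t=9 h): 400·exp(−0.09902·34) = 13.801 mg/L
Dose 3 (290 mg at t=18 h): 290·exp(−0.09902·25) = 24.394 mg/L
Dose 4 (490 mg at t=27 h): 490·exp(−0.09902·16) = 100.491 mg/L
Dose 5 (295 mg at t=36 h): 295·exp(−0.09902·7) = 147.500 mg/L
C(43) = 4.387 + 13.801 + 24.394 + 100.491 + 147.500 = 290.574 mg/L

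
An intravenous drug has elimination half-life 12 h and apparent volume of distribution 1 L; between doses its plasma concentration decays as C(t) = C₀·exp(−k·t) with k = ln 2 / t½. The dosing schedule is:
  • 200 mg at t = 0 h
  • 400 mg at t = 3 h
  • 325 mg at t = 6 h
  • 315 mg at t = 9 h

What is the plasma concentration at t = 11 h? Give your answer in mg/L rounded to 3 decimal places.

882.039 mg/L

k = ln 2 / 12 = 0.05776 per h
Dose 1 (200 mg at t=0 h): 200·exp(−0.05776·11) = 105.946 mg/L
Dose 2 (400 mg at t=3 h): 400·exp(−0.05776·8) = 251.984 mg/L
Dose 3 (325 mg at t=6 h): 325·exp(−0.05776·5) = 243.475 mg/L
Dose 4 (315 mg at t=9 h): 315·exp(−0.05776·2) = 280.633 mg/L
C(11) = 105.946 + 251.984 + 243.475 + 280.633 = 882.039 mg/L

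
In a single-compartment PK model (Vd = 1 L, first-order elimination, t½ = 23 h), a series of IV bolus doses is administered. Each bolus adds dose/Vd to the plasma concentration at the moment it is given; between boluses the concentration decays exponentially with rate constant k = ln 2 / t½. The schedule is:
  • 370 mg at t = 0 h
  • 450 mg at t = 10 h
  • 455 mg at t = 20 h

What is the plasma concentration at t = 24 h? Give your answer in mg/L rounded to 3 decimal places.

k = ln 2 / 23 = 0.03014 per h
Dose 1 (370 mg at t=0 h): 370·exp(−0.03014·24) = 179.508 mg/L
Dose 2 (450 mg at t=10 h): 450·exp(−0.03014·14) = 295.105 mg/L
Dose 3 (455 mg at t=20 h): 455·exp(−0.03014·4) = 403.328 mg/L
C(24) = 179.508 + 295.105 + 403.328 = 877.941 mg/L

877.941 mg/L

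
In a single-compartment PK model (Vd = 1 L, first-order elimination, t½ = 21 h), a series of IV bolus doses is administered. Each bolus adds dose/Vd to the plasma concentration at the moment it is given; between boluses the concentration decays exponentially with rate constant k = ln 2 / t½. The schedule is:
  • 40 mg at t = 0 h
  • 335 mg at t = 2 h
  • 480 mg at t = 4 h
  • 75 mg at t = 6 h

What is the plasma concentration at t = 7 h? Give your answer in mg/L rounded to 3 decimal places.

k = ln 2 / 21 = 0.03301 per h
Dose 1 (40 mg at t=0 h): 40·exp(−0.03301·7) = 31.748 mg/L
Dose 2 (335 mg at t=2 h): 335·exp(−0.03301·5) = 284.034 mg/L
Dose 3 (480 mg at t=4 h): 480·exp(−0.03301·3) = 434.747 mg/L
Dose 4 (75 mg at t=6 h): 75·exp(−0.03301·1) = 72.565 mg/L
C(7) = 31.748 + 284.034 + 434.747 + 72.565 = 823.095 mg/L

823.095 mg/L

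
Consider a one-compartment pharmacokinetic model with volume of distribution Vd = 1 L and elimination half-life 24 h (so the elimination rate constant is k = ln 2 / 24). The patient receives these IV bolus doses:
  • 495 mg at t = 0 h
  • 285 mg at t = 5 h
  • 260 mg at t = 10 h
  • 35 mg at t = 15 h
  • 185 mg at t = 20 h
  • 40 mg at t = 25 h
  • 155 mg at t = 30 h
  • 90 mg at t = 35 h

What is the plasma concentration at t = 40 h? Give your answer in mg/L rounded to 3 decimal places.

k = ln 2 / 24 = 0.02888 per h
Dose 1 (495 mg at t=0 h): 495·exp(−0.02888·40) = 155.915 mg/L
Dose 2 (285 mg at t=5 h): 285·exp(−0.02888·35) = 103.715 mg/L
Dose 3 (260 mg at t=10 h): 260·exp(−0.02888·30) = 109.317 mg/L
Dose 4 (35 mg at t=15 h): 35·exp(−0.02888·25) = 17.002 mg/L
Dose 5 (185 mg at t=20 h): 185·exp(−0.02888·20) = 103.828 mg/L
Dose 6 (40 mg at t=25 h): 40·exp(−0.02888·15) = 25.937 mg/L
Dose 7 (155 mg at t=30 h): 155·exp(−0.02888·10) = 116.119 mg/L
Dose 8 (90 mg at t=35 h): 90·exp(−0.02888·5) = 77.898 mg/L
C(40) = 155.915 + 103.715 + 109.317 + 17.002 + 103.828 + 25.937 + 116.119 + 77.898 = 709.730 mg/L

709.730 mg/L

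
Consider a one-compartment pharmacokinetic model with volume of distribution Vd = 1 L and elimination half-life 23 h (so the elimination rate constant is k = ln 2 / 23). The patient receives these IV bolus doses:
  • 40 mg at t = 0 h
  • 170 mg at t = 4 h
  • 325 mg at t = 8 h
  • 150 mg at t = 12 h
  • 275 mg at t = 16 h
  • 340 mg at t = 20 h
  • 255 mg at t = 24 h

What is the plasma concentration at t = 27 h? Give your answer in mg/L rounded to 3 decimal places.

1087.194 mg/L

k = ln 2 / 23 = 0.03014 per h
Dose 1 (40 mg at t=0 h): 40·exp(−0.03014·27) = 17.729 mg/L
Dose 2 (170 mg at t=4 h): 170·exp(−0.03014·23) = 85.000 mg/L
Dose 3 (325 mg at t=8 h): 325·exp(−0.03014·19) = 183.319 mg/L
Dose 4 (150 mg at t=12 h): 150·exp(−0.03014·15) = 95.448 mg/L
Dose 5 (275 mg at t=16 h): 275·exp(−0.03014·11) = 197.407 mg/L
Dose 6 (340 mg at t=20 h): 340·exp(−0.03014·7) = 275.335 mg/L
Dose 7 (255 mg at t=24 h): 255·exp(−0.03014·3) = 232.957 mg/L
C(27) = 17.729 + 85.000 + 183.319 + 95.448 + 197.407 + 275.335 + 232.957 = 1087.194 mg/L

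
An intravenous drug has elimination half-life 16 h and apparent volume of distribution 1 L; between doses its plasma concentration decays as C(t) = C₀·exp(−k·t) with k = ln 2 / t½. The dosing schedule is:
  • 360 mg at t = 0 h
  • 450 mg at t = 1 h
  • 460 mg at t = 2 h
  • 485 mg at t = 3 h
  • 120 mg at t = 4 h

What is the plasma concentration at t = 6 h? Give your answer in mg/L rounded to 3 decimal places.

k = ln 2 / 16 = 0.04332 per h
Dose 1 (360 mg at t=0 h): 360·exp(−0.04332·6) = 277.598 mg/L
Dose 2 (450 mg at t=1 h): 450·exp(−0.04332·5) = 362.360 mg/L
Dose 3 (460 mg at t=2 h): 460·exp(−0.04332·4) = 386.812 mg/L
Dose 4 (485 mg at t=3 h): 485·exp(−0.04332·3) = 425.891 mg/L
Dose 5 (120 mg at t=4 h): 120·exp(−0.04332·2) = 110.040 mg/L
C(6) = 277.598 + 362.360 + 386.812 + 425.891 + 110.040 = 1562.702 mg/L

1562.702 mg/L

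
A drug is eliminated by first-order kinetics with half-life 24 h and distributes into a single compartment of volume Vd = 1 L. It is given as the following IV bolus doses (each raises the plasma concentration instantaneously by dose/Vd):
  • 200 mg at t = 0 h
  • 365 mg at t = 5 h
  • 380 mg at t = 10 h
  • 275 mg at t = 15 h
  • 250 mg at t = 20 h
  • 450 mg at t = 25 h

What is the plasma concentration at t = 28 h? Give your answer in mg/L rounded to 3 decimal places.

k = ln 2 / 24 = 0.02888 per h
Dose 1 (200 mg at t=0 h): 200·exp(−0.02888·28) = 89.090 mg/L
Dose 2 (365 mg at t=5 h): 365·exp(−0.02888·23) = 187.848 mg/L
Dose 3 (380 mg at t=10 h): 380·exp(−0.02888·18) = 225.949 mg/L
Dose 4 (275 mg at t=15 h): 275·exp(−0.02888·13) = 188.919 mg/L
Dose 5 (250 mg at t=20 h): 250·exp(−0.02888·8) = 198.425 mg/L
Dose 6 (450 mg at t=25 h): 450·exp(−0.02888·3) = 412.652 mg/L
C(28) = 89.090 + 187.848 + 225.949 + 188.919 + 198.425 + 412.652 = 1302.882 mg/L

1302.882 mg/L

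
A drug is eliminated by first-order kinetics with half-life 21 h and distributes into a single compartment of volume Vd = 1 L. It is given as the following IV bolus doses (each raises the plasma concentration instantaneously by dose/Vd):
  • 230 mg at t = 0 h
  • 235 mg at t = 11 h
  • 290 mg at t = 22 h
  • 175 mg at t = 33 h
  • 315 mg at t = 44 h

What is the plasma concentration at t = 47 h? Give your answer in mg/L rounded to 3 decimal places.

642.981 mg/L

k = ln 2 / 21 = 0.03301 per h
Dose 1 (230 mg at t=0 h): 230·exp(−0.03301·47) = 48.752 mg/L
Dose 2 (235 mg at t=11 h): 235·exp(−0.03301·36) = 71.617 mg/L
Dose 3 (290 mg at t=22 h): 290·exp(−0.03301·25) = 127.066 mg/L
Dose 4 (175 mg at t=33 h): 175·exp(−0.03301·14) = 110.243 mg/L
Dose 5 (315 mg at t=44 h): 315·exp(−0.03301·3) = 285.303 mg/L
C(47) = 48.752 + 71.617 + 127.066 + 110.243 + 285.303 = 642.981 mg/L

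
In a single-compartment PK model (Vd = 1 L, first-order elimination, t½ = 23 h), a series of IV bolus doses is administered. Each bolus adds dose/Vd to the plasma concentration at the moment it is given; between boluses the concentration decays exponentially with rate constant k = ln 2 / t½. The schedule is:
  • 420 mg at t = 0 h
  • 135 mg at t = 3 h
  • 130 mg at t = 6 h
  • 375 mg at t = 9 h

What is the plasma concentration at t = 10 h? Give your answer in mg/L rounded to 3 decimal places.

899.146 mg/L

k = ln 2 / 23 = 0.03014 per h
Dose 1 (420 mg at t=0 h): 420·exp(−0.03014·10) = 310.718 mg/L
Dose 2 (135 mg at t=3 h): 135·exp(−0.03014·7) = 109.324 mg/L
Dose 3 (130 mg at t=6 h): 130·exp(−0.03014·4) = 115.237 mg/L
Dose 4 (375 mg at t=9 h): 375·exp(−0.03014·1) = 363.867 mg/L
C(10) = 310.718 + 109.324 + 115.237 + 363.867 = 899.146 mg/L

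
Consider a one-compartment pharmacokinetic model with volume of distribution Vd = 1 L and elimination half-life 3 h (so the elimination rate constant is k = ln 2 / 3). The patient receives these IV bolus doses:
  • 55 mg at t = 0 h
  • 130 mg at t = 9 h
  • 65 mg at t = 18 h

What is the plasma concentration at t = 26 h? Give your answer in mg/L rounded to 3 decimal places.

12.931 mg/L

k = ln 2 / 3 = 0.23105 per h
Dose 1 (55 mg at t=0 h): 55·exp(−0.23105·26) = 0.135 mg/L
Dose 2 (130 mg at t=9 h): 130·exp(−0.23105·17) = 2.559 mg/L
Dose 3 (65 mg at t=18 h): 65·exp(−0.23105·8) = 10.237 mg/L
C(26) = 0.135 + 2.559 + 10.237 = 12.931 mg/L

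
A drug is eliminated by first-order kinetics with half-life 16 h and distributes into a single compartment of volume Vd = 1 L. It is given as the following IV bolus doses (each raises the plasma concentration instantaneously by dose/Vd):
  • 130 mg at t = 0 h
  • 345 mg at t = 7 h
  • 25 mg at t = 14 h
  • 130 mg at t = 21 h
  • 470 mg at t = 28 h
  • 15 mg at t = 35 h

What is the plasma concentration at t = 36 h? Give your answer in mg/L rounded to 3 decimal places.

k = ln 2 / 16 = 0.04332 per h
Dose 1 (130 mg at t=0 h): 130·exp(−0.04332·36) = 27.329 mg/L
Dose 2 (345 mg at t=7 h): 345·exp(−0.04332·29) = 98.221 mg/L
Dose 3 (25 mg at t=14 h): 25·exp(−0.04332·22) = 9.639 mg/L
Dose 4 (130 mg at t=21 h): 130·exp(−0.04332·15) = 67.878 mg/L
Dose 5 (470 mg at t=28 h): 470·exp(−0.04332·8) = 332.340 mg/L
Dose 6 (15 mg at t=35 h): 15·exp(−0.04332·1) = 14.364 mg/L
C(36) = 27.329 + 98.221 + 9.639 + 67.878 + 332.340 + 14.364 = 549.771 mg/L

549.771 mg/L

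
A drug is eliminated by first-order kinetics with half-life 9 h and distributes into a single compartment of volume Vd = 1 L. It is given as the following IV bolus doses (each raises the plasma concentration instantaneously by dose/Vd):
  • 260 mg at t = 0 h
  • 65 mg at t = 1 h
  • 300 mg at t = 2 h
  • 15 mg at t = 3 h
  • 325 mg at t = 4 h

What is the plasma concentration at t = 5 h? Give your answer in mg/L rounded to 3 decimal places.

k = ln 2 / 9 = 0.07702 per h
Dose 1 (260 mg at t=0 h): 260·exp(−0.07702·5) = 176.903 mg/L
Dose 2 (65 mg at t=1 h): 65·exp(−0.07702·4) = 47.766 mg/L
Dose 3 (300 mg at t=2 h): 300·exp(−0.07702·3) = 238.110 mg/L
Dose 4 (15 mg at t=3 h): 15·exp(−0.07702·2) = 12.859 mg/L
Dose 5 (325 mg at t=4 h): 325·exp(−0.07702·1) = 300.909 mg/L
C(5) = 176.903 + 47.766 + 238.110 + 12.859 + 300.909 = 776.547 mg/L

776.547 mg/L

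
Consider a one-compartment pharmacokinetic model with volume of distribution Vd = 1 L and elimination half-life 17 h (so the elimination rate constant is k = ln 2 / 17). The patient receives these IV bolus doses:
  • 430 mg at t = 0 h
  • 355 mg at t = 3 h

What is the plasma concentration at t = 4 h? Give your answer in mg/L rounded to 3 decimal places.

706.107 mg/L

k = ln 2 / 17 = 0.04077 per h
Dose 1 (430 mg at t=0 h): 430·exp(−0.04077·4) = 365.290 mg/L
Dose 2 (355 mg at t=3 h): 355·exp(−0.04077·1) = 340.817 mg/L
C(4) = 365.290 + 340.817 = 706.107 mg/L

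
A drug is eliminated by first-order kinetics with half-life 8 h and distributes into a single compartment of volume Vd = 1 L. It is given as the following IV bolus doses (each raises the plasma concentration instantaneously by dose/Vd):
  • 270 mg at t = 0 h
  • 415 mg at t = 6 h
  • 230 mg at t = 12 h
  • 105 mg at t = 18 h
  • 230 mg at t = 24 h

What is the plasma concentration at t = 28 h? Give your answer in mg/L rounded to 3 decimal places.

349.837 mg/L

k = ln 2 / 8 = 0.08664 per h
Dose 1 (270 mg at t=0 h): 270·exp(−0.08664·28) = 23.865 mg/L
Dose 2 (415 mg at t=6 h): 415·exp(−0.08664·22) = 61.690 mg/L
Dose 3 (230 mg at t=12 h): 230·exp(−0.08664·16) = 57.500 mg/L
Dose 4 (105 mg at t=18 h): 105·exp(−0.08664·10) = 44.147 mg/L
Dose 5 (230 mg at t=24 h): 230·exp(−0.08664·4) = 162.635 mg/L
C(28) = 23.865 + 61.690 + 57.500 + 44.147 + 162.635 = 349.837 mg/L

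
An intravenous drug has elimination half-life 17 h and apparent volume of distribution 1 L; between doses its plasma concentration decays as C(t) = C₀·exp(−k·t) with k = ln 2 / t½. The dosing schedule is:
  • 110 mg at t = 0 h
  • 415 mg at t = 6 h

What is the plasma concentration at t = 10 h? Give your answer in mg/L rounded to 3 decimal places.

425.715 mg/L

k = ln 2 / 17 = 0.04077 per h
Dose 1 (110 mg at t=0 h): 110·exp(−0.04077·10) = 73.167 mg/L
Dose 2 (415 mg at t=6 h): 415·exp(−0.04077·4) = 352.547 mg/L
C(10) = 73.167 + 352.547 = 425.715 mg/L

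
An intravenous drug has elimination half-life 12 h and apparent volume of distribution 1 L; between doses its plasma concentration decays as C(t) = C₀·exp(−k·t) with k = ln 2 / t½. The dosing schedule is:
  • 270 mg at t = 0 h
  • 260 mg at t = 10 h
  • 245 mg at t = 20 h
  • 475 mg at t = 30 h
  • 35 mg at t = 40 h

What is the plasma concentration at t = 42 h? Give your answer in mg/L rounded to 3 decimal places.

k = ln 2 / 12 = 0.05776 per h
Dose 1 (270 mg at t=0 h): 270·exp(−0.05776·42) = 23.865 mg/L
Dose 2 (260 mg at t=10 h): 260·exp(−0.05776·32) = 40.947 mg/L
Dose 3 (245 mg at t=20 h): 245·exp(−0.05776·22) = 68.751 mg/L
Dose 4 (475 mg at t=30 h): 475·exp(−0.05776·12) = 237.500 mg/L
Dose 5 (35 mg at t=40 h): 35·exp(−0.05776·2) = 31.181 mg/L
C(42) = 23.865 + 40.947 + 68.751 + 237.500 + 31.181 = 402.245 mg/L

402.245 mg/L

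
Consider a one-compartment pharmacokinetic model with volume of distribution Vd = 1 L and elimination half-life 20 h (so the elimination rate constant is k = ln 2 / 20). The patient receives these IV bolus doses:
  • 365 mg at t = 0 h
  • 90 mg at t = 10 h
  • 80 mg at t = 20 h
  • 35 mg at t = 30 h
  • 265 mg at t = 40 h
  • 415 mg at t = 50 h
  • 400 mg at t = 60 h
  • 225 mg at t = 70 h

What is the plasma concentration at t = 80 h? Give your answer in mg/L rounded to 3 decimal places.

k = ln 2 / 20 = 0.03466 per h
Dose 1 (365 mg at t=0 h): 365·exp(−0.03466·80) = 22.812 mg/L
Dose 2 (90 mg at t=10 h): 90·exp(−0.03466·70) = 7.955 mg/L
Dose 3 (80 mg at t=20 h): 80·exp(−0.03466·60) = 10.000 mg/L
Dose 4 (35 mg at t=30 h): 35·exp(−0.03466·50) = 6.187 mg/L
Dose 5 (265 mg at t=40 h): 265·exp(−0.03466·40) = 66.250 mg/L
Dose 6 (415 mg at t=50 h): 415·exp(−0.03466·30) = 146.725 mg/L
Dose 7 (400 mg at t=60 h): 400·exp(−0.03466·20) = 200.000 mg/L
Dose 8 (225 mg at t=70 h): 225·exp(−0.03466·10) = 159.099 mg/L
C(80) = 22.812 + 7.955 + 10.000 + 6.187 + 66.250 + 146.725 + 200.000 + 159.099 = 619.028 mg/L

619.028 mg/L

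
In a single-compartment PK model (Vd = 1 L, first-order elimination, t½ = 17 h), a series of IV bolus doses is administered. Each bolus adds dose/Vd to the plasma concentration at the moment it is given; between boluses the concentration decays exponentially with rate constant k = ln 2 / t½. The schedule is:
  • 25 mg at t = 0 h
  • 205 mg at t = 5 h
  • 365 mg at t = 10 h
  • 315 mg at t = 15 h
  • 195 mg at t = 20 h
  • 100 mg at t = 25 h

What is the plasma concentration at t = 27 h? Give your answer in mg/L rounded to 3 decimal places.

706.278 mg/L

k = ln 2 / 17 = 0.04077 per h
Dose 1 (25 mg at t=0 h): 25·exp(−0.04077·27) = 8.314 mg/L
Dose 2 (205 mg at t=5 h): 205·exp(−0.04077·22) = 83.596 mg/L
Dose 3 (365 mg at t=10 h): 365·exp(−0.04077·17) = 182.500 mg/L
Dose 4 (315 mg at t=15 h): 315·exp(−0.04077·12) = 193.116 mg/L
Dose 5 (195 mg at t=20 h): 195·exp(−0.04077·7) = 146.582 mg/L
Dose 6 (100 mg at t=25 h): 100·exp(−0.04077·2) = 92.169 mg/L
C(27) = 8.314 + 83.596 + 182.500 + 193.116 + 146.582 + 92.169 = 706.278 mg/L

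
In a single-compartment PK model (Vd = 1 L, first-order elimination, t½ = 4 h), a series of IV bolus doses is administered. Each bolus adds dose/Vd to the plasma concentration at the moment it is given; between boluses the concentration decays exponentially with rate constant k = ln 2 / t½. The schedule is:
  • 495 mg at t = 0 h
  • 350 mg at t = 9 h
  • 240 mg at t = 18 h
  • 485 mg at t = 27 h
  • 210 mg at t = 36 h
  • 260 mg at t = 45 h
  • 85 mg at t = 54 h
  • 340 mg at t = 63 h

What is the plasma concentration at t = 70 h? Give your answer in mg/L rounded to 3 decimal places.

110.714 mg/L

k = ln 2 / 4 = 0.17329 per h
Dose 1 (495 mg at t=0 h): 495·exp(−0.17329·70) = 0.003 mg/L
Dose 2 (350 mg at t=9 h): 350·exp(−0.17329·61) = 0.009 mg/L
Dose 3 (240 mg at t=18 h): 240·exp(−0.17329·52) = 0.029 mg/L
Dose 4 (485 mg at t=27 h): 485·exp(−0.17329·43) = 0.282 mg/L
Dose 5 (210 mg at t=36 h): 210·exp(−0.17329·34) = 0.580 mg/L
Dose 6 (260 mg at t=45 h): 260·exp(−0.17329·25) = 3.416 mg/L
Dose 7 (85 mg at t=54 h): 85·exp(−0.17329·16) = 5.312 mg/L
Dose 8 (340 mg at t=63 h): 340·exp(−0.17329·7) = 101.083 mg/L
C(70) = 0.003 + 0.009 + 0.029 + 0.282 + 0.580 + 3.416 + 5.312 + 101.083 = 110.714 mg/L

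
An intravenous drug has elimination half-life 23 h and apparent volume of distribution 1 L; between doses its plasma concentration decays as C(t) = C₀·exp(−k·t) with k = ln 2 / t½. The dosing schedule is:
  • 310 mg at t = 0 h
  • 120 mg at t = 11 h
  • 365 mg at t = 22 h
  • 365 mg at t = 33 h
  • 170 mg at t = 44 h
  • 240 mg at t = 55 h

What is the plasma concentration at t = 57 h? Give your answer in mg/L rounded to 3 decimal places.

730.689 mg/L

k = ln 2 / 23 = 0.03014 per h
Dose 1 (310 mg at t=0 h): 310·exp(−0.03014·57) = 55.633 mg/L
Dose 2 (120 mg at t=11 h): 120·exp(−0.03014·46) = 30.000 mg/L
Dose 3 (365 mg at t=22 h): 365·exp(−0.03014·35) = 127.117 mg/L
Dose 4 (365 mg at t=33 h): 365·exp(−0.03014·24) = 177.082 mg/L
Dose 5 (170 mg at t=44 h): 170·exp(−0.03014·13) = 114.895 mg/L
Dose 6 (240 mg at t=55 h): 240·exp(−0.03014·2) = 225.962 mg/L
C(57) = 55.633 + 30.000 + 127.117 + 177.082 + 114.895 + 225.962 = 730.689 mg/L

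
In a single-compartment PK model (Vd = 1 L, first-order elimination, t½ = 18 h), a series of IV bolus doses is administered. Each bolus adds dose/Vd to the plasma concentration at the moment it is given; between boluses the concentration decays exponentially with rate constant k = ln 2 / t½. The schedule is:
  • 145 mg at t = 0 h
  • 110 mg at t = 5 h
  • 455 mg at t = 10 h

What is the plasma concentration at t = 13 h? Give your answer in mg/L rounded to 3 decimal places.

574.088 mg/L

k = ln 2 / 18 = 0.03851 per h
Dose 1 (145 mg at t=0 h): 145·exp(−0.03851·13) = 87.894 mg/L
Dose 2 (110 mg at t=5 h): 110·exp(−0.03851·8) = 80.835 mg/L
Dose 3 (455 mg at t=10 h): 455·exp(−0.03851·3) = 405.359 mg/L
C(13) = 87.894 + 80.835 + 405.359 = 574.088 mg/L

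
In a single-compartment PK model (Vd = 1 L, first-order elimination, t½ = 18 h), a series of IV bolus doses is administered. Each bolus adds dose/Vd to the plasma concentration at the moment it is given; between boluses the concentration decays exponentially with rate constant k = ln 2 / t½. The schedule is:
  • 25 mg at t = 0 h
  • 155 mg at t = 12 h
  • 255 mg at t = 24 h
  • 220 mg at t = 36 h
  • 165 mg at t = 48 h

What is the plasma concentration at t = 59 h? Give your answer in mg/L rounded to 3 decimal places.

292.959 mg/L

k = ln 2 / 18 = 0.03851 per h
Dose 1 (25 mg at t=0 h): 25·exp(−0.03851·59) = 2.578 mg/L
Dose 2 (155 mg at t=12 h): 155·exp(−0.03851·47) = 25.369 mg/L
Dose 3 (255 mg at t=24 h): 255·exp(−0.03851·35) = 66.253 mg/L
Dose 4 (220 mg at t=36 h): 220·exp(−0.03851·23) = 90.735 mg/L
Dose 5 (165 mg at t=48 h): 165·exp(−0.03851·11) = 108.024 mg/L
C(59) = 2.578 + 25.369 + 66.253 + 90.735 + 108.024 = 292.959 mg/L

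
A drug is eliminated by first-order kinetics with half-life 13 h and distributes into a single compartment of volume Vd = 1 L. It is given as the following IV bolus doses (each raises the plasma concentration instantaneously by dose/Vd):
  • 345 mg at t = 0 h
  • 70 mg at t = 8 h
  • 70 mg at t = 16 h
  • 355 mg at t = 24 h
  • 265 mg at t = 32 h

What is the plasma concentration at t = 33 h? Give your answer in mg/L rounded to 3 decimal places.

577.057 mg/L

k = ln 2 / 13 = 0.05332 per h
Dose 1 (345 mg at t=0 h): 345·exp(−0.05332·33) = 59.384 mg/L
Dose 2 (70 mg at t=8 h): 70·exp(−0.05332·25) = 18.458 mg/L
Dose 3 (70 mg at t=16 h): 70·exp(−0.05332·17) = 28.278 mg/L
Dose 4 (355 mg at t=24 h): 355·exp(−0.05332·9) = 219.696 mg/L
Dose 5 (265 mg at t=32 h): 265·exp(−0.05332·1) = 251.241 mg/L
C(33) = 59.384 + 18.458 + 28.278 + 219.696 + 251.241 = 577.057 mg/L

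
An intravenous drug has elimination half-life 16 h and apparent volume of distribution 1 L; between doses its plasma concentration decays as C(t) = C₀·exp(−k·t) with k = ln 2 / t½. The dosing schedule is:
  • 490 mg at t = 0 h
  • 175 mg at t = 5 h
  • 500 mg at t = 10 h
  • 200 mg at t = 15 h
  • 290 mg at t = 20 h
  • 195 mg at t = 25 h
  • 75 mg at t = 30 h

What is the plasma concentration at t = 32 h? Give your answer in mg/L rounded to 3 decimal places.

k = ln 2 / 16 = 0.04332 per h
Dose 1 (490 mg at t=0 h): 490·exp(−0.04332·32) = 122.500 mg/L
Dose 2 (175 mg at t=5 h): 175·exp(−0.04332·27) = 54.331 mg/L
Dose 3 (500 mg at t=10 h): 500·exp(−0.04332·22) = 192.776 mg/L
Dose 4 (200 mg at t=15 h): 200·exp(−0.04332·17) = 95.760 mg/L
Dose 5 (290 mg at t=20 h): 290·exp(−0.04332·12) = 172.435 mg/L
Dose 6 (195 mg at t=25 h): 195·exp(−0.04332·7) = 143.991 mg/L
Dose 7 (75 mg at t=30 h): 75·exp(−0.04332·2) = 68.775 mg/L
C(32) = 122.500 + 54.331 + 192.776 + 95.760 + 172.435 + 143.991 + 68.775 = 850.569 mg/L

850.569 mg/L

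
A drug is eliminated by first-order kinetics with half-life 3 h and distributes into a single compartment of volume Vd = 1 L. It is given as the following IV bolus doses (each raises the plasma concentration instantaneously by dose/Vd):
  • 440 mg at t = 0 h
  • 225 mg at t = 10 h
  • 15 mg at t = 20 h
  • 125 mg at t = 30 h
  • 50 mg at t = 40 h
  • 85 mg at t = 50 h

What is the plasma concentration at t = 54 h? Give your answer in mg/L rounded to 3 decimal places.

k = ln 2 / 3 = 0.23105 per h
Dose 1 (440 mg at t=0 h): 440·exp(−0.23105·54) = 0.002 mg/L
Dose 2 (225 mg at t=10 h): 225·exp(−0.23105·44) = 0.009 mg/L
Dose 3 (15 mg at t=20 h): 15·exp(−0.23105·34) = 0.006 mg/L
Dose 4 (125 mg at t=30 h): 125·exp(−0.23105·24) = 0.488 mg/L
Dose 5 (50 mg at t=40 h): 50·exp(−0.23105·14) = 1.969 mg/L
Dose 6 (85 mg at t=50 h): 85·exp(−0.23105·4) = 33.732 mg/L
C(54) = 0.002 + 0.009 + 0.006 + 0.488 + 1.969 + 33.732 = 36.205 mg/L

36.205 mg/L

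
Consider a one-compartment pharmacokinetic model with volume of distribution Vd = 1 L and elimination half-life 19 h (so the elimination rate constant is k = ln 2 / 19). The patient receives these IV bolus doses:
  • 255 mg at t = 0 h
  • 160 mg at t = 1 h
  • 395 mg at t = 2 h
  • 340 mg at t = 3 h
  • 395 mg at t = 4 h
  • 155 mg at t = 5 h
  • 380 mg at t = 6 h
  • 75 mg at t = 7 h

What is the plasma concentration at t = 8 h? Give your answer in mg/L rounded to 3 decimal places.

k = ln 2 / 19 = 0.03648 per h
Dose 1 (255 mg at t=0 h): 255·exp(−0.03648·8) = 190.454 mg/L
Dose 2 (160 mg at t=1 h): 160·exp(−0.03648·7) = 123.941 mg/L
Dose 3 (395 mg at t=2 h): 395·exp(−0.03648·6) = 317.347 mg/L
Dose 4 (340 mg at t=3 h): 340·exp(−0.03648·5) = 283.309 mg/L
Dose 5 (395 mg at t=4 h): 395·exp(−0.03648·4) = 341.368 mg/L
Dose 6 (155 mg at t=5 h): 155·exp(−0.03648·3) = 138.931 mg/L
Dose 7 (380 mg at t=6 h): 380·exp(−0.03648·2) = 353.261 mg/L
Dose 8 (75 mg at t=7 h): 75·exp(−0.03648·1) = 72.313 mg/L
C(8) = 190.454 + 123.941 + 317.347 + 283.309 + 341.368 + 138.931 + 353.261 + 72.313 = 1820.925 mg/L

1820.925 mg/L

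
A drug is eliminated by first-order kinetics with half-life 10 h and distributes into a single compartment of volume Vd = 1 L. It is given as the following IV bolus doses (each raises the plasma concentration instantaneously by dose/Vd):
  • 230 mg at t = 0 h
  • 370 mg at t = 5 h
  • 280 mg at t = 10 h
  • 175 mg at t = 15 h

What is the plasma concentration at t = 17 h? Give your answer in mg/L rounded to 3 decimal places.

k = ln 2 / 10 = 0.06931 per h
Dose 1 (230 mg at t=0 h): 230·exp(−0.06931·17) = 70.791 mg/L
Dose 2 (370 mg at t=5 h): 370·exp(−0.06931·12) = 161.052 mg/L
Dose 3 (280 mg at t=10 h): 280·exp(−0.06931·7) = 172.360 mg/L
Dose 4 (175 mg at t=15 h): 175·exp(−0.06931·2) = 152.346 mg/L
C(17) = 70.791 + 161.052 + 172.360 + 152.346 = 556.549 mg/L

556.549 mg/L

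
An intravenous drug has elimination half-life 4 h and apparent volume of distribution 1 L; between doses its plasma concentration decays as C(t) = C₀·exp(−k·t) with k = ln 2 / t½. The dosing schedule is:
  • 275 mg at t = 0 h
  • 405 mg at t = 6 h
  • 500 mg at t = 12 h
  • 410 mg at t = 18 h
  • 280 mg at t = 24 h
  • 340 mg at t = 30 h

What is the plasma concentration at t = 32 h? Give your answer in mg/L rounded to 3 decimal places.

367.829 mg/L

k = ln 2 / 4 = 0.17329 per h
Dose 1 (275 mg at t=0 h): 275·exp(−0.17329·32) = 1.074 mg/L
Dose 2 (405 mg at t=6 h): 405·exp(−0.17329·26) = 4.475 mg/L
Dose 3 (500 mg at t=12 h): 500·exp(−0.17329·20) = 15.625 mg/L
Dose 4 (410 mg at t=18 h): 410·exp(−0.17329·14) = 36.239 mg/L
Dose 5 (280 mg at t=24 h): 280·exp(−0.17329·8) = 70.000 mg/L
Dose 6 (340 mg at t=30 h): 340·exp(−0.17329·2) = 240.416 mg/L
C(32) = 1.074 + 4.475 + 15.625 + 36.239 + 70.000 + 240.416 = 367.829 mg/L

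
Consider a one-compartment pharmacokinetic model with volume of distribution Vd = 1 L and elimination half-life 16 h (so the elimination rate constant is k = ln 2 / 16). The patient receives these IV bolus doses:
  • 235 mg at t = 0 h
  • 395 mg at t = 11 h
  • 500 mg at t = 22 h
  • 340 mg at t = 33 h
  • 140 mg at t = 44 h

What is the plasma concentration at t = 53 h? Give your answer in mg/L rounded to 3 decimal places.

455.970 mg/L

k = ln 2 / 16 = 0.04332 per h
Dose 1 (235 mg at t=0 h): 235·exp(−0.04332·53) = 23.654 mg/L
Dose 2 (395 mg at t=11 h): 395·exp(−0.04332·42) = 64.031 mg/L
Dose 3 (500 mg at t=22 h): 500·exp(−0.04332·31) = 130.534 mg/L
Dose 4 (340 mg at t=33 h): 340·exp(−0.04332·20) = 142.952 mg/L
Dose 5 (140 mg at t=44 h): 140·exp(−0.04332·9) = 94.798 mg/L
C(53) = 23.654 + 64.031 + 130.534 + 142.952 + 94.798 = 455.970 mg/L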